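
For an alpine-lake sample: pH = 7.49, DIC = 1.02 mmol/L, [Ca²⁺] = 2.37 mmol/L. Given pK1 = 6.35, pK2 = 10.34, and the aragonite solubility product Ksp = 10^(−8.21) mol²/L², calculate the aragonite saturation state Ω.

α₂ = 1 / (1 + [H⁺]/K2 + [H⁺]²/(K1K2)) = 1 / (1 + 10^+2.85 + 10^+1.71)
   = 1 / (1 + 707.95 + 51.286) = 1/760.23 = 0.001315
[CO3²⁻] = α₂ × DIC = 0.001315 × 1.02 = 0.001342 mmol/L = 1.342 μmol/L
Ksp = 10^(−8.21) = 6.166×10^-9
Ω = [Ca²⁺][CO3²⁻]/Ksp = (2.37×10^-3)(1.342×10^-6) / 6.166×10^-9 = 0.516

Ω = 0.516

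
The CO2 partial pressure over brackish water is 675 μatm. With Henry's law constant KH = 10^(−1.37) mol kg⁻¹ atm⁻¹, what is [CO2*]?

[CO2*] = 28.8 μmol/kg

KH = 10^(−1.37) = 4.266×10^-2 mol kg⁻¹ atm⁻¹
[CO2*] = KH · pCO2 = 4.266×10^-2 × 675×10^-6 atm = 2.88×10^-5 mol/kg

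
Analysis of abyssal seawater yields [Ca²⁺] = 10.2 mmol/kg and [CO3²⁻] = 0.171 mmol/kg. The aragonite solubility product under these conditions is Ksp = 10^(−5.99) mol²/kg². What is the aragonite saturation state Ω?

Ω = 1.70

Ksp = 10^(−5.99) = 1.023×10^-6
Ω = [Ca²⁺][CO3²⁻]/Ksp = (10.2×10^-3)(0.171×10^-3) / 1.023×10^-6 = 1.70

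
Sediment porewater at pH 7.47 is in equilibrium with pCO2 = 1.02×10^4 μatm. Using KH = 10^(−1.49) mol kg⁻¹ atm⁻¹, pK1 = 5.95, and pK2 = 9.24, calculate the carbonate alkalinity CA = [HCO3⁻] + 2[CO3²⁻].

[CO2*] = KH · pCO2 = 10^(−1.49) × 1.02×10^4×10^-6 = 3.301×10^-4 mol/kg
α₀ = 1/(1 + K1/[H⁺] + K1K2/[H⁺]²) = 1/(1 + 10^+1.52 + 10^-0.25) = 0.02884
DIC = [CO2*]/α₀ = 3.301×10^-4 / 0.02884 = 11.45 mmol/kg
CA = (α₁ + 2α₂)·DIC = (0.9549 + 2×0.01622) × 11.45 = 11.3 mmol/kg

CA = 11.3 mmol/kg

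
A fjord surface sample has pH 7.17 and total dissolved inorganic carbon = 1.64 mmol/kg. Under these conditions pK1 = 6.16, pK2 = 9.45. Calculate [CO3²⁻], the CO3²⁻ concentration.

α₂ = 1 / (1 + [H⁺]/K2 + [H⁺]²/(K1K2)) = 1 / (1 + 10^+2.28 + 10^+1.27)
   = 1 / (1 + 190.55 + 18.621) = 1/210.17 = 0.004758
[CO3²⁻] = α₂ × DIC = 0.004758 × 1.64 = 0.00780 mmol/kg = 7.80 μmol/kg

[CO3²⁻] = 7.80 μmol/kg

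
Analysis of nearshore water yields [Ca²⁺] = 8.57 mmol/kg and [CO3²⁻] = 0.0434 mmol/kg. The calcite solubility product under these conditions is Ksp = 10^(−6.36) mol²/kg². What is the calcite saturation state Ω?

Ω = 0.852

Ksp = 10^(−6.36) = 4.365×10^-7
Ω = [Ca²⁺][CO3²⁻]/Ksp = (8.57×10^-3)(0.0434×10^-3) / 4.365×10^-7 = 0.852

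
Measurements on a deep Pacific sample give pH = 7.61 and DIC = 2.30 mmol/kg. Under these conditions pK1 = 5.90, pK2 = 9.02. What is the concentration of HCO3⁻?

α₁ = 1 / (1 + [H⁺]/K1 + K2/[H⁺]) = 1 / (1 + 10^-1.71 + 10^-1.41)
   = 1 / (1 + 0.019498 + 0.038905) = 1/1.0584 = 0.9448
[HCO3⁻] = α₁ × DIC = 0.9448 × 2.30 = 2.17 mmol/kg

[HCO3⁻] = 2.17 mmol/kg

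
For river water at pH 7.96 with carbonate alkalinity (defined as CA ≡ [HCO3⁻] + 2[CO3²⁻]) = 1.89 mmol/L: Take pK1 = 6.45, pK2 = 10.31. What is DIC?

DIC = 1.94 mmol/L

CA = [HCO3⁻] + 2[CO3²⁻] = (α₁ + 2α₂)·DIC
At pH 7.96: [H⁺]/K1 = 10^-1.51 = 0.030903, K2/[H⁺] = 10^-2.35 = 0.0044668
α₁ = 1/(1 + 0.030903 + 0.0044668) = 1/1.0354 = 0.9658; α₂ = α₁·K2/[H⁺] = 0.004314
α₁ + 2α₂ = 0.9745
DIC = CA / (α₁ + 2α₂) = 1.89 / 0.9745 = 1.94 mmol/L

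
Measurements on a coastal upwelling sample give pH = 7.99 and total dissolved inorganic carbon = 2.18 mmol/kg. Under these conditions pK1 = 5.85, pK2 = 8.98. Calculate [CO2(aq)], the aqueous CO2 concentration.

α₀ = 1 / (1 + K1/[H⁺] + K1K2/[H⁺]²) = 1 / (1 + 10^+2.14 + 10^+1.15)
   = 1 / (1 + 138.04 + 14.125) = 1/153.16 = 0.006529
[CO2*] = α₀ × DIC = 0.006529 × 2.18 = 0.0142 mmol/kg = 14.2 μmol/kg

[CO2*] = 14.2 μmol/kg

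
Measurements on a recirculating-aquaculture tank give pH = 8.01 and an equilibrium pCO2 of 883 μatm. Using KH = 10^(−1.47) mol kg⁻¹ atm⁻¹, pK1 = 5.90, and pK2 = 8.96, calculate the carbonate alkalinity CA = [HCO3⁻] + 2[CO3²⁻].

[CO2*] = KH · pCO2 = 10^(−1.47) × 883×10^-6 = 2.992×10^-5 mol/kg
α₀ = 1/(1 + K1/[H⁺] + K1K2/[H⁺]²) = 1/(1 + 10^+2.11 + 10^+1.16) = 0.006931
DIC = [CO2*]/α₀ = 2.992×10^-5 / 0.006931 = 4.317 mmol/kg
CA = (α₁ + 2α₂)·DIC = (0.8929 + 2×0.1002) × 4.317 = 4.72 mmol/kg

CA = 4.72 mmol/kg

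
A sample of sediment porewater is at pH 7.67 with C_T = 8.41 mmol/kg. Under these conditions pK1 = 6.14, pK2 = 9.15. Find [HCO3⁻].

[HCO3⁻] = 7.91 mmol/kg

α₁ = 1 / (1 + [H⁺]/K1 + K2/[H⁺]) = 1 / (1 + 10^-1.53 + 10^-1.48)
   = 1 / (1 + 0.029512 + 0.033113) = 1/1.0626 = 0.9411
[HCO3⁻] = α₁ × DIC = 0.9411 × 8.41 = 7.91 mmol/kg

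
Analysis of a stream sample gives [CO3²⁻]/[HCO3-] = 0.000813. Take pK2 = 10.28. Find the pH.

From K2 = [H⁺][CO3²⁻]/[HCO3-]:  pH = pK2 + log₁₀([CO3²⁻]/[HCO3-])
log₁₀(0.000813) = -3.090
pH = 10.28 + (-3.090) = 7.19

pH = 7.19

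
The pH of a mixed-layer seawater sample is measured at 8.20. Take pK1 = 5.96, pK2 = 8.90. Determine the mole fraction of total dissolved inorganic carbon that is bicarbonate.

α₁ = 0.830

α₁ = 1 / (1 + [H⁺]/K1 + K2/[H⁺]) = 1 / (1 + 10^-2.24 + 10^-0.70)
   = 1 / (1 + 0.0057544 + 0.19953) = 1/1.2053 = 0.8297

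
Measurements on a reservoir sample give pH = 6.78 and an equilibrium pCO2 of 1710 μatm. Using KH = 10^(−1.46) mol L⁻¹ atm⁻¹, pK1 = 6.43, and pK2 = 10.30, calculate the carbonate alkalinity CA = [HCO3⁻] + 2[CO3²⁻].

CA = 0.133 mmol/L

[CO2*] = KH · pCO2 = 10^(−1.46) × 1710×10^-6 = 5.929×10^-5 mol/L
α₀ = 1/(1 + K1/[H⁺] + K1K2/[H⁺]²) = 1/(1 + 10^+0.35 + 10^-3.17) = 0.3087
DIC = [CO2*]/α₀ = 5.929×10^-5 / 0.3087 = 0.1921 mmol/L
CA = (α₁ + 2α₂)·DIC = (0.6911 + 2×0.0002087) × 0.1921 = 0.133 mmol/L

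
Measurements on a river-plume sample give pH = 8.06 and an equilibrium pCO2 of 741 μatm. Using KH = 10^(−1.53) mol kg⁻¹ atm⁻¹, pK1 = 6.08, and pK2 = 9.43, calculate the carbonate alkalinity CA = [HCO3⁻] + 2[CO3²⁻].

CA = 2.27 mmol/kg

[CO2*] = KH · pCO2 = 10^(−1.53) × 741×10^-6 = 2.187×10^-5 mol/kg
α₀ = 1/(1 + K1/[H⁺] + K1K2/[H⁺]²) = 1/(1 + 10^+1.98 + 10^+0.61) = 0.009943
DIC = [CO2*]/α₀ = 2.187×10^-5 / 0.009943 = 2.199 mmol/kg
CA = (α₁ + 2α₂)·DIC = (0.9496 + 2×0.04051) × 2.199 = 2.27 mmol/kg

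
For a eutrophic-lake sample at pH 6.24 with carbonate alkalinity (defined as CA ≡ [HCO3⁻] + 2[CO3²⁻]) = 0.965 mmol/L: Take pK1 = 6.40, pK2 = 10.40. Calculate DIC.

CA = [HCO3⁻] + 2[CO3²⁻] = (α₁ + 2α₂)·DIC
At pH 6.24: [H⁺]/K1 = 10^0.16 = 1.4454, K2/[H⁺] = 10^-4.16 = 6.9183×10^-5
α₁ = 1/(1 + 1.4454 + 6.9183×10^-5) = 1/2.4455 = 0.4089; α₂ = α₁·K2/[H⁺] = 2.829×10^-5
α₁ + 2α₂ = 0.4090
DIC = CA / (α₁ + 2α₂) = 0.965 / 0.4090 = 2.36 mmol/L

DIC = 2.36 mmol/L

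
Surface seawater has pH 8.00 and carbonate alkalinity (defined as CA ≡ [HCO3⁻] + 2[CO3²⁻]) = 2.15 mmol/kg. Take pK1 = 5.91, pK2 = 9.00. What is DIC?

DIC = 1.99 mmol/kg

CA = [HCO3⁻] + 2[CO3²⁻] = (α₁ + 2α₂)·DIC
At pH 8.00: [H⁺]/K1 = 10^-2.09 = 0.0081283, K2/[H⁺] = 10^-1.00 = 0.10000
α₁ = 1/(1 + 0.0081283 + 0.10000) = 1/1.1081 = 0.9024; α₂ = α₁·K2/[H⁺] = 0.09024
α₁ + 2α₂ = 1.0829
DIC = CA / (α₁ + 2α₂) = 2.15 / 1.0829 = 1.99 mmol/kg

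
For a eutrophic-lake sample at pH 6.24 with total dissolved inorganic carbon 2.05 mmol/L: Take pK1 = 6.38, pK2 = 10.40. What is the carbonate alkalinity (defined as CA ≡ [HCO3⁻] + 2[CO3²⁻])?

CA = 0.861 mmol/L

CA = [HCO3⁻] + 2[CO3²⁻] = (α₁ + 2α₂)·DIC
At pH 6.24: [H⁺]/K1 = 10^0.14 = 1.3804, K2/[H⁺] = 10^-4.16 = 6.9183×10^-5
α₁ = 1/(1 + 1.3804 + 6.9183×10^-5) = 1/2.3805 = 0.4201; α₂ = α₁·K2/[H⁺] = 2.906×10^-5
α₁ + 2α₂ = 0.4201
CA = 0.4201 × 2.05 = 0.861 mmol/L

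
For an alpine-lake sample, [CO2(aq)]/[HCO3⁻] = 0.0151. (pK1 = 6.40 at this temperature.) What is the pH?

pH = 8.22

From K1 = [H⁺][HCO3⁻]/[CO2(aq)]:  pH = pK1 − log₁₀([CO2(aq)]/[HCO3⁻])
log₁₀(0.0151) = -1.821
pH = 6.40 − (-1.821) = 8.22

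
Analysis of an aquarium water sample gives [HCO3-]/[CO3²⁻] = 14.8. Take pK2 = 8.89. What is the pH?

From K2 = [H⁺][CO3²⁻]/[HCO3-]:  pH = pK2 − log₁₀([HCO3-]/[CO3²⁻])
log₁₀(14.8) = +1.170
pH = 8.89 − (+1.170) = 7.72

pH = 7.72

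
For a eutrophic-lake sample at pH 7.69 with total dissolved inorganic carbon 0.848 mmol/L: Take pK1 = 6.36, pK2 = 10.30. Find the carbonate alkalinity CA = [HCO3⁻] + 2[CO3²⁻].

CA = 0.812 mmol/L

CA = [HCO3⁻] + 2[CO3²⁻] = (α₁ + 2α₂)·DIC
At pH 7.69: [H⁺]/K1 = 10^-1.33 = 0.046774, K2/[H⁺] = 10^-2.61 = 0.0024547
α₁ = 1/(1 + 0.046774 + 0.0024547) = 1/1.0492 = 0.9531; α₂ = α₁·K2/[H⁺] = 0.002340
α₁ + 2α₂ = 0.9578
CA = 0.9578 × 0.848 = 0.812 mmol/L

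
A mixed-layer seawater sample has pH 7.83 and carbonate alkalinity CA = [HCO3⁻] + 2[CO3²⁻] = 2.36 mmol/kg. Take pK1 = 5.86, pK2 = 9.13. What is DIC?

CA = [HCO3⁻] + 2[CO3²⁻] = (α₁ + 2α₂)·DIC
At pH 7.83: [H⁺]/K1 = 10^-1.97 = 0.010715, K2/[H⁺] = 10^-1.30 = 0.050119
α₁ = 1/(1 + 0.010715 + 0.050119) = 1/1.0608 = 0.9427; α₂ = α₁·K2/[H⁺] = 0.04724
α₁ + 2α₂ = 1.0371
DIC = CA / (α₁ + 2α₂) = 2.36 / 1.0371 = 2.28 mmol/kg

DIC = 2.28 mmol/kg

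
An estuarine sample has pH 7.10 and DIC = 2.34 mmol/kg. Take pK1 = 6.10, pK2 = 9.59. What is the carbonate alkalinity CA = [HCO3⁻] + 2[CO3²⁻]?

CA = 2.13 mmol/kg

CA = [HCO3⁻] + 2[CO3²⁻] = (α₁ + 2α₂)·DIC
At pH 7.10: [H⁺]/K1 = 10^-1.00 = 0.10000, K2/[H⁺] = 10^-2.49 = 0.0032359
α₁ = 1/(1 + 0.10000 + 0.0032359) = 1/1.1032 = 0.9064; α₂ = α₁·K2/[H⁺] = 0.002933
α₁ + 2α₂ = 0.9123
CA = 0.9123 × 2.34 = 2.13 mmol/kg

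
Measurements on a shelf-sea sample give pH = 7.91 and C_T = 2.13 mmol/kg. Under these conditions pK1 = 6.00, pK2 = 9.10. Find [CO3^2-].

α₂ = 1 / (1 + [H⁺]/K2 + [H⁺]²/(K1K2)) = 1 / (1 + 10^+1.19 + 10^-0.72)
   = 1 / (1 + 15.488 + 0.19055) = 1/16.679 = 0.05996
[CO3²⁻] = α₂ × DIC = 0.05996 × 2.13 = 0.128 mmol/kg

[CO3²⁻] = 0.128 mmol/kg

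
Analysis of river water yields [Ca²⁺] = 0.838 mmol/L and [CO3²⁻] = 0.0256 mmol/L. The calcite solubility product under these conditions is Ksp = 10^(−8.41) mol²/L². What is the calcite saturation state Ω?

Ksp = 10^(−8.41) = 3.890×10^-9
Ω = [Ca²⁺][CO3²⁻]/Ksp = (0.838×10^-3)(0.0256×10^-3) / 3.890×10^-9 = 5.51

Ω = 5.51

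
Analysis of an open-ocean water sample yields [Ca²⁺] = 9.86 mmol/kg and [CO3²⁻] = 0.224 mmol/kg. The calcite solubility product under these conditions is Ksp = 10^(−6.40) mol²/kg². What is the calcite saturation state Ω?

Ω = 5.55

Ksp = 10^(−6.40) = 3.981×10^-7
Ω = [Ca²⁺][CO3²⁻]/Ksp = (9.86×10^-3)(0.224×10^-3) / 3.981×10^-7 = 5.55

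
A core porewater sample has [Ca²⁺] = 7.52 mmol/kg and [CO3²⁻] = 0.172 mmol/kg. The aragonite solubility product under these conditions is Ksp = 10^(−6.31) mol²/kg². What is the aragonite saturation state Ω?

Ω = 2.64

Ksp = 10^(−6.31) = 4.898×10^-7
Ω = [Ca²⁺][CO3²⁻]/Ksp = (7.52×10^-3)(0.172×10^-3) / 4.898×10^-7 = 2.64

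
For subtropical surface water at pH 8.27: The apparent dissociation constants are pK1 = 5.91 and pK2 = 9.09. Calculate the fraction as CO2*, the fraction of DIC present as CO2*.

α₀ = 0.00378

α₀ = 1 / (1 + K1/[H⁺] + K1K2/[H⁺]²) = 1 / (1 + 10^+2.36 + 10^+1.54)
   = 1 / (1 + 229.09 + 34.674) = 1/264.76 = 0.003777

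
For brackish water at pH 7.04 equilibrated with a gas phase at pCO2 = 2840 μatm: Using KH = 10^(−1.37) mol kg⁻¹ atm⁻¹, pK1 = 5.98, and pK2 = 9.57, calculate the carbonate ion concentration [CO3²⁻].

[CO3²⁻] = 4.11 μmol/kg

[CO2*] = KH · pCO2 = 10^(−1.37) × 2840×10^-6 = 1.211×10^-4 mol/kg
α₀ = 1/(1 + K1/[H⁺] + K1K2/[H⁺]²) = 1/(1 + 10^+1.06 + 10^-1.47) = 0.07990
DIC = [CO2*]/α₀ = 1.211×10^-4 / 0.07990 = 1.516 mmol/kg
[CO3²⁻] = α₂·DIC; α₂ = 0.002707, so [CO3²⁻] = 0.002707 × 1.516 = 0.00411 mmol/kg = 4.11 μmol/kg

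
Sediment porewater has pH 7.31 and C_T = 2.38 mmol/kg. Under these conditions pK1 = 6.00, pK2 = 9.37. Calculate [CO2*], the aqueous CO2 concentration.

[CO2*] = 0.110 mmol/kg

α₀ = 1 / (1 + K1/[H⁺] + K1K2/[H⁺]²) = 1 / (1 + 10^+1.31 + 10^-0.75)
   = 1 / (1 + 20.417 + 0.17783) = 1/21.595 = 0.04631
[CO2*] = α₀ × DIC = 0.04631 × 2.38 = 0.110 mmol/kg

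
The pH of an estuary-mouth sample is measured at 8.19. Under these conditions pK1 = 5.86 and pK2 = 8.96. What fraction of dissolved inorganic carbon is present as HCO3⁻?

α₁ = 0.851

α₁ = 1 / (1 + [H⁺]/K1 + K2/[H⁺]) = 1 / (1 + 10^-2.33 + 10^-0.77)
   = 1 / (1 + 0.0046774 + 0.16982) = 1/1.1745 = 0.8514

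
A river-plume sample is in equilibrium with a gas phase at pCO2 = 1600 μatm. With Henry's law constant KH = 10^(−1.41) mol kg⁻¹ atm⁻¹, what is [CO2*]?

[CO2*] = 62.2 μmol/kg

KH = 10^(−1.41) = 3.890×10^-2 mol kg⁻¹ atm⁻¹
[CO2*] = KH · pCO2 = 3.890×10^-2 × 1600×10^-6 atm = 6.22×10^-5 mol/kg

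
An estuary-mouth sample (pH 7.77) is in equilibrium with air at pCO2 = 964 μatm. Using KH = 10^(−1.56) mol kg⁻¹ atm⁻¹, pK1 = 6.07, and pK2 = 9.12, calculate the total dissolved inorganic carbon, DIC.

[CO2*] = KH · pCO2 = 10^(−1.56) × 964×10^-6 = 2.655×10^-5 mol/kg
α₀ = 1/(1 + K1/[H⁺] + K1K2/[H⁺]²) = 1/(1 + 10^+1.70 + 10^+0.35) = 0.01874
DIC = [CO2*]/α₀ = 2.655×10^-5 / 0.01874 = 1.42 mmol/kg

DIC = 1.42 mmol/kg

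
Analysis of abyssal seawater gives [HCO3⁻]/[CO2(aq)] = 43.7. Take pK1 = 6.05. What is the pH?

From K1 = [H⁺][HCO3⁻]/[CO2(aq)]:  pH = pK1 + log₁₀([HCO3⁻]/[CO2(aq)])
log₁₀(43.7) = +1.640
pH = 6.05 + (+1.640) = 7.69

pH = 7.69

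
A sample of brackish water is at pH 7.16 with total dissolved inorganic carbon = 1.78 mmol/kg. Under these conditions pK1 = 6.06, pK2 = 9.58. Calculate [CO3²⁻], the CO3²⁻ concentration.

[CO3²⁻] = 6.25 μmol/kg

α₂ = 1 / (1 + [H⁺]/K2 + [H⁺]²/(K1K2)) = 1 / (1 + 10^+2.42 + 10^+1.32)
   = 1 / (1 + 263.03 + 20.893) = 1/284.92 = 0.003510
[CO3²⁻] = α₂ × DIC = 0.003510 × 1.78 = 0.00625 mmol/kg = 6.25 μmol/kg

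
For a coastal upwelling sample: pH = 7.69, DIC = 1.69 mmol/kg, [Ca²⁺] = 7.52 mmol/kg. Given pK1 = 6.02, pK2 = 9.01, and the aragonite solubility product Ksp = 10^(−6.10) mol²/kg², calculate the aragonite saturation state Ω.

α₂ = 1 / (1 + [H⁺]/K2 + [H⁺]²/(K1K2)) = 1 / (1 + 10^+1.32 + 10^-0.35)
   = 1 / (1 + 20.893 + 0.44668) = 1/22.340 = 0.04476
[CO3²⁻] = α₂ × DIC = 0.04476 × 1.69 = 0.07565 mmol/kg
Ksp = 10^(−6.10) = 7.943×10^-7
Ω = [Ca²⁺][CO3²⁻]/Ksp = (7.52×10^-3)(7.565×10^-5) / 7.943×10^-7 = 0.716

Ω = 0.716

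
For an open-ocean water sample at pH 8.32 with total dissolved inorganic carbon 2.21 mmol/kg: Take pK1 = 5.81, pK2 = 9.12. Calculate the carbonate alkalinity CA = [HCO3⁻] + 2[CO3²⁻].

CA = 2.51 mmol/kg

CA = [HCO3⁻] + 2[CO3²⁻] = (α₁ + 2α₂)·DIC
At pH 8.32: [H⁺]/K1 = 10^-2.51 = 0.0030903, K2/[H⁺] = 10^-0.80 = 0.15849
α₁ = 1/(1 + 0.0030903 + 0.15849) = 1/1.1616 = 0.8609; α₂ = α₁·K2/[H⁺] = 0.1364
α₁ + 2α₂ = 1.1338
CA = 1.1338 × 2.21 = 2.51 mmol/kg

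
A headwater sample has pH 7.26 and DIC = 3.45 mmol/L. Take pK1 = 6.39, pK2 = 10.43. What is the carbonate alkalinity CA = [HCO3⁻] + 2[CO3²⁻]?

CA = 3.04 mmol/L

CA = [HCO3⁻] + 2[CO3²⁻] = (α₁ + 2α₂)·DIC
At pH 7.26: [H⁺]/K1 = 10^-0.87 = 0.13490, K2/[H⁺] = 10^-3.17 = 0.00067608
α₁ = 1/(1 + 0.13490 + 0.00067608) = 1/1.1356 = 0.8806; α₂ = α₁·K2/[H⁺] = 0.0005954
α₁ + 2α₂ = 0.8818
CA = 0.8818 × 3.45 = 3.04 mmol/L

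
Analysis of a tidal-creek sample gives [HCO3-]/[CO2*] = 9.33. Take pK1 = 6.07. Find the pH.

pH = 7.04

From K1 = [H⁺][HCO3-]/[CO2*]:  pH = pK1 + log₁₀([HCO3-]/[CO2*])
log₁₀(9.33) = +0.970
pH = 6.07 + (+0.970) = 7.04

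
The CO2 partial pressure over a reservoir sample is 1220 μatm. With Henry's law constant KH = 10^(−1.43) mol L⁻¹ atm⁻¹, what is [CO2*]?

KH = 10^(−1.43) = 3.715×10^-2 mol L⁻¹ atm⁻¹
[CO2*] = KH · pCO2 = 3.715×10^-2 × 1220×10^-6 atm = 4.53×10^-5 mol/L

[CO2*] = 45.3 μmol/L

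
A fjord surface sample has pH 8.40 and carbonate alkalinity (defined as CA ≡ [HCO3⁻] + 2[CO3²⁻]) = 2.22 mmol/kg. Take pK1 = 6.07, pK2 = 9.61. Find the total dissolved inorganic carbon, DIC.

CA = [HCO3⁻] + 2[CO3²⁻] = (α₁ + 2α₂)·DIC
At pH 8.40: [H⁺]/K1 = 10^-2.33 = 0.0046774, K2/[H⁺] = 10^-1.21 = 0.061660
α₁ = 1/(1 + 0.0046774 + 0.061660) = 1/1.0663 = 0.9378; α₂ = α₁·K2/[H⁺] = 0.05782
α₁ + 2α₂ = 1.0534
DIC = CA / (α₁ + 2α₂) = 2.22 / 1.0534 = 2.11 mmol/kg

DIC = 2.11 mmol/kg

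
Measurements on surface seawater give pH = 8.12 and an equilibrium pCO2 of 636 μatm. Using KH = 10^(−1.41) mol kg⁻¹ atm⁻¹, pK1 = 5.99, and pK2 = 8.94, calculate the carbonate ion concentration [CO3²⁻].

[CO3²⁻] = 0.505 mmol/kg

[CO2*] = KH · pCO2 = 10^(−1.41) × 636×10^-6 = 2.474×10^-5 mol/kg
α₀ = 1/(1 + K1/[H⁺] + K1K2/[H⁺]²) = 1/(1 + 10^+2.13 + 10^+1.31) = 0.006397
DIC = [CO2*]/α₀ = 2.474×10^-5 / 0.006397 = 3.868 mmol/kg
[CO3²⁻] = α₂·DIC; α₂ = 0.1306, so [CO3²⁻] = 0.1306 × 3.868 = 0.505 mmol/kg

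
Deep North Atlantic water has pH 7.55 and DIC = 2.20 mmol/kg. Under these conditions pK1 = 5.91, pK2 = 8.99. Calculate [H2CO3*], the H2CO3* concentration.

[CO2*] = 0.0476 mmol/kg

α₀ = 1 / (1 + K1/[H⁺] + K1K2/[H⁺]²) = 1 / (1 + 10^+1.64 + 10^+0.20)
   = 1 / (1 + 43.652 + 1.5849) = 1/46.236 = 0.02163
[CO2*] = α₀ × DIC = 0.02163 × 2.20 = 0.0476 mmol/kg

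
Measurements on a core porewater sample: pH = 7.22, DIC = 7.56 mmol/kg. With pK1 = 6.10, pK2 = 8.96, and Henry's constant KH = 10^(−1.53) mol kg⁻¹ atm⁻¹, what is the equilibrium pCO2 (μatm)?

pCO2 = 1.78×10^4 μatm

α₀ = 1 / (1 + K1/[H⁺] + K1K2/[H⁺]²) = 1 / (1 + 10^+1.12 + 10^-0.62)
   = 1 / (1 + 13.183 + 0.23988) = 1/14.422 = 0.06934
[CO2*] = α₀ × DIC = 0.06934 × 7.56 = 0.5242 mmol/kg
pCO2 = [CO2*]/KH = 5.242×10^-4 / 2.951×10^-2 = 1.78×10^4 μatm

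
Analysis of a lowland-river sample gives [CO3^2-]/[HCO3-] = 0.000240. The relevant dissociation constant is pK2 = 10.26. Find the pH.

From K2 = [H⁺][CO3^2-]/[HCO3-]:  pH = pK2 + log₁₀([CO3^2-]/[HCO3-])
log₁₀(0.000240) = -3.620
pH = 10.26 + (-3.620) = 6.64

pH = 6.64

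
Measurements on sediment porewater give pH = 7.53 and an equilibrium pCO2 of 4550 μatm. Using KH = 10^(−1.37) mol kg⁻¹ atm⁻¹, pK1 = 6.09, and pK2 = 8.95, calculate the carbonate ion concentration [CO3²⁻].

[CO3²⁻] = 0.203 mmol/kg

[CO2*] = KH · pCO2 = 10^(−1.37) × 4550×10^-6 = 1.941×10^-4 mol/kg
α₀ = 1/(1 + K1/[H⁺] + K1K2/[H⁺]²) = 1/(1 + 10^+1.44 + 10^+0.02) = 0.03380
DIC = [CO2*]/α₀ = 1.941×10^-4 / 0.03380 = 5.743 mmol/kg
[CO3²⁻] = α₂·DIC; α₂ = 0.03539, so [CO3²⁻] = 0.03539 × 5.743 = 0.203 mmol/kg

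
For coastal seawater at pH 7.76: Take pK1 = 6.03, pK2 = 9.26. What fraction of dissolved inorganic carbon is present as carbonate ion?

α₂ = 0.0301

α₂ = 1 / (1 + [H⁺]/K2 + [H⁺]²/(K1K2)) = 1 / (1 + 10^+1.50 + 10^-0.23)
   = 1 / (1 + 31.623 + 0.58884) = 1/33.212 = 0.03011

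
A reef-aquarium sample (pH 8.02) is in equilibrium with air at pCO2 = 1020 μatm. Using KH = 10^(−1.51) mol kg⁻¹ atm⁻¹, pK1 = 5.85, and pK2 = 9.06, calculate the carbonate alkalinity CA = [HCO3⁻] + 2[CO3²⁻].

[CO2*] = KH · pCO2 = 10^(−1.51) × 1020×10^-6 = 3.152×10^-5 mol/kg
α₀ = 1/(1 + K1/[H⁺] + K1K2/[H⁺]²) = 1/(1 + 10^+2.17 + 10^+1.13) = 0.006158
DIC = [CO2*]/α₀ = 3.152×10^-5 / 0.006158 = 5.119 mmol/kg
CA = (α₁ + 2α₂)·DIC = (0.9108 + 2×0.08306) × 5.119 = 5.51 mmol/kg

CA = 5.51 mmol/kg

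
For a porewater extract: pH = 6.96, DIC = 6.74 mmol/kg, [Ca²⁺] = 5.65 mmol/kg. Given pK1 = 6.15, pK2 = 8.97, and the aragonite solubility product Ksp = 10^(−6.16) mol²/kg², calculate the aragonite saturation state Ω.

Ω = 0.462

α₂ = 1 / (1 + [H⁺]/K2 + [H⁺]²/(K1K2)) = 1 / (1 + 10^+2.01 + 10^+1.20)
   = 1 / (1 + 102.33 + 15.849) = 1/119.18 = 0.008391
[CO3²⁻] = α₂ × DIC = 0.008391 × 6.74 = 0.05655 mmol/kg
Ksp = 10^(−6.16) = 6.918×10^-7
Ω = [Ca²⁺][CO3²⁻]/Ksp = (5.65×10^-3)(5.655×10^-5) / 6.918×10^-7 = 0.462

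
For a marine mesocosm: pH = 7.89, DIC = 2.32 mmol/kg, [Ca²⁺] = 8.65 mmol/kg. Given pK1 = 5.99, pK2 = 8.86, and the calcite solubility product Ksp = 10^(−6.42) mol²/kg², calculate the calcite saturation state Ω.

α₂ = 1 / (1 + [H⁺]/K2 + [H⁺]²/(K1K2)) = 1 / (1 + 10^+0.97 + 10^-0.93)
   = 1 / (1 + 9.3325 + 0.11749) = 1/10.450 = 0.09569
[CO3²⁻] = α₂ × DIC = 0.09569 × 2.32 = 0.2220 mmol/kg
Ksp = 10^(−6.42) = 3.802×10^-7
Ω = [Ca²⁺][CO3²⁻]/Ksp = (8.65×10^-3)(2.220×10^-4) / 3.802×10^-7 = 5.05

Ω = 5.05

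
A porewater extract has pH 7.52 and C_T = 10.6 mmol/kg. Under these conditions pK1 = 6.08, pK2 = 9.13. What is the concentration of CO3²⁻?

α₂ = 1 / (1 + [H⁺]/K2 + [H⁺]²/(K1K2)) = 1 / (1 + 10^+1.61 + 10^+0.17)
   = 1 / (1 + 40.738 + 1.4791) = 1/43.217 = 0.02314
[CO3²⁻] = α₂ × DIC = 0.02314 × 10.6 = 0.245 mmol/kg

[CO3²⁻] = 0.245 mmol/kg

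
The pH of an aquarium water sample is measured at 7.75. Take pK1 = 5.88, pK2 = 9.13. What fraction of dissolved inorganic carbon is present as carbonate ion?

α₂ = 1 / (1 + [H⁺]/K2 + [H⁺]²/(K1K2)) = 1 / (1 + 10^+1.38 + 10^-0.49)
   = 1 / (1 + 23.988 + 0.32359) = 1/25.312 = 0.03951

α₂ = 0.0395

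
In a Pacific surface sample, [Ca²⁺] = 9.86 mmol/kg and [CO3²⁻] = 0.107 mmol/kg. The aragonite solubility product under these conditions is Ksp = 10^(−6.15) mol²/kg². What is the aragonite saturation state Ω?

Ksp = 10^(−6.15) = 7.079×10^-7
Ω = [Ca²⁺][CO3²⁻]/Ksp = (9.86×10^-3)(0.107×10^-3) / 7.079×10^-7 = 1.49

Ω = 1.49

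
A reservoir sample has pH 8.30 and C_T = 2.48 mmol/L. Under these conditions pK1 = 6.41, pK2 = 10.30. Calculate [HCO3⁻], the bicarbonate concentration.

α₁ = 1 / (1 + [H⁺]/K1 + K2/[H⁺]) = 1 / (1 + 10^-1.89 + 10^-2.00)
   = 1 / (1 + 0.012882 + 0.010000) = 1/1.0229 = 0.9776
[HCO3⁻] = α₁ × DIC = 0.9776 × 2.48 = 2.42 mmol/L

[HCO3⁻] = 2.42 mmol/L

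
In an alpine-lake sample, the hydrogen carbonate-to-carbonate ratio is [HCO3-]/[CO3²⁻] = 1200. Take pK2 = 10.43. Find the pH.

pH = 7.35

From K2 = [H⁺][CO3²⁻]/[HCO3-]:  pH = pK2 − log₁₀([HCO3-]/[CO3²⁻])
log₁₀(1200) = +3.079
pH = 10.43 − (+3.079) = 7.35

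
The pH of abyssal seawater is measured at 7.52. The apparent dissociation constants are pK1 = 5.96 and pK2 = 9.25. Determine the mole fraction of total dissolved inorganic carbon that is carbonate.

α₂ = 1 / (1 + [H⁺]/K2 + [H⁺]²/(K1K2)) = 1 / (1 + 10^+1.73 + 10^+0.17)
   = 1 / (1 + 53.703 + 1.4791) = 1/56.182 = 0.01780

α₂ = 0.0178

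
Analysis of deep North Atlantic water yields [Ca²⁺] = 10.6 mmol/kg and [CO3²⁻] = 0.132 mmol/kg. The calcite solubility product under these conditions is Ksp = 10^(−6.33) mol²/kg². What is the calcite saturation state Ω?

Ksp = 10^(−6.33) = 4.677×10^-7
Ω = [Ca²⁺][CO3²⁻]/Ksp = (10.6×10^-3)(0.132×10^-3) / 4.677×10^-7 = 2.99

Ω = 2.99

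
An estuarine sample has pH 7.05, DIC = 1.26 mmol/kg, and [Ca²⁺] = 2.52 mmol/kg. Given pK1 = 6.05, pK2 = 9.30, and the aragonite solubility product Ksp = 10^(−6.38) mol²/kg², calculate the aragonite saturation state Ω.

α₂ = 1 / (1 + [H⁺]/K2 + [H⁺]²/(K1K2)) = 1 / (1 + 10^+2.25 + 10^+1.25)
   = 1 / (1 + 177.83 + 17.783) = 1/196.61 = 0.005086
[CO3²⁻] = α₂ × DIC = 0.005086 × 1.26 = 0.006409 mmol/kg = 6.409 μmol/kg
Ksp = 10^(−6.38) = 4.169×10^-7
Ω = [Ca²⁺][CO3²⁻]/Ksp = (2.52×10^-3)(6.409×10^-6) / 4.169×10^-7 = 0.0387

Ω = 0.0387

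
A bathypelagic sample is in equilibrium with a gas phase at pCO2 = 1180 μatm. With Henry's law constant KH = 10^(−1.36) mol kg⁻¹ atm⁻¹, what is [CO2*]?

KH = 10^(−1.36) = 4.365×10^-2 mol kg⁻¹ atm⁻¹
[CO2*] = KH · pCO2 = 4.365×10^-2 × 1180×10^-6 atm = 5.15×10^-5 mol/kg

[CO2*] = 51.5 μmol/kg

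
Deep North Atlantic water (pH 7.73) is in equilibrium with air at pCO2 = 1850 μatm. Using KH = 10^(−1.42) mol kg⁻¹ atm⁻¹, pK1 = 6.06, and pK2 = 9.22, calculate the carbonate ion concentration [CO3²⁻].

[CO2*] = KH · pCO2 = 10^(−1.42) × 1850×10^-6 = 7.034×10^-5 mol/kg
α₀ = 1/(1 + K1/[H⁺] + K1K2/[H⁺]²) = 1/(1 + 10^+1.67 + 10^+0.18) = 0.02029
DIC = [CO2*]/α₀ = 7.034×10^-5 / 0.02029 = 3.467 mmol/kg
[CO3²⁻] = α₂·DIC; α₂ = 0.03071, so [CO3²⁻] = 0.03071 × 3.467 = 0.106 mmol/kg

[CO3²⁻] = 0.106 mmol/kg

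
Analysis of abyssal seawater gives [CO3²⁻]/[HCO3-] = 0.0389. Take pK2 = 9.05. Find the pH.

From K2 = [H⁺][CO3²⁻]/[HCO3-]:  pH = pK2 + log₁₀([CO3²⁻]/[HCO3-])
log₁₀(0.0389) = -1.410
pH = 9.05 + (-1.410) = 7.64

pH = 7.64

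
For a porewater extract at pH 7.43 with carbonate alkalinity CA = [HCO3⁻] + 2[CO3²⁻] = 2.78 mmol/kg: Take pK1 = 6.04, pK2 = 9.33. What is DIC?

CA = [HCO3⁻] + 2[CO3²⁻] = (α₁ + 2α₂)·DIC
At pH 7.43: [H⁺]/K1 = 10^-1.39 = 0.040738, K2/[H⁺] = 10^-1.90 = 0.012589
α₁ = 1/(1 + 0.040738 + 0.012589) = 1/1.0533 = 0.9494; α₂ = α₁·K2/[H⁺] = 0.01195
α₁ + 2α₂ = 0.9733
DIC = CA / (α₁ + 2α₂) = 2.78 / 0.9733 = 2.86 mmol/kg

DIC = 2.86 mmol/kg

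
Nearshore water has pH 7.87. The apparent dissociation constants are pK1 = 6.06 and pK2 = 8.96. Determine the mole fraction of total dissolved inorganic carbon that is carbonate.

α₂ = 0.0741

α₂ = 1 / (1 + [H⁺]/K2 + [H⁺]²/(K1K2)) = 1 / (1 + 10^+1.09 + 10^-0.72)
   = 1 / (1 + 12.303 + 0.19055) = 1/13.493 = 0.07411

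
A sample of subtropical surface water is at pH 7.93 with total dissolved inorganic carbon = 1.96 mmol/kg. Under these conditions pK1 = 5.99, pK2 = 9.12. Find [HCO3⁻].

α₁ = 1 / (1 + [H⁺]/K1 + K2/[H⁺]) = 1 / (1 + 10^-1.94 + 10^-1.19)
   = 1 / (1 + 0.011482 + 0.064565) = 1/1.0760 = 0.9293
[HCO3⁻] = α₁ × DIC = 0.9293 × 1.96 = 1.82 mmol/kg

[HCO3⁻] = 1.82 mmol/kg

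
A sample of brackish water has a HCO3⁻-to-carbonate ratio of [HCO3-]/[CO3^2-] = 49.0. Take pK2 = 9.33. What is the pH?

From K2 = [H⁺][CO3^2-]/[HCO3-]:  pH = pK2 − log₁₀([HCO3-]/[CO3^2-])
log₁₀(49.0) = +1.690
pH = 9.33 − (+1.690) = 7.64

pH = 7.64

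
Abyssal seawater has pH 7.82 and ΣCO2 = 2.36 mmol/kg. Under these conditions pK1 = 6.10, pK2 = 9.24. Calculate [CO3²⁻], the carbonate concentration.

α₂ = 1 / (1 + [H⁺]/K2 + [H⁺]²/(K1K2)) = 1 / (1 + 10^+1.42 + 10^-0.30)
   = 1 / (1 + 26.303 + 0.50119) = 1/27.804 = 0.03597
[CO3²⁻] = α₂ × DIC = 0.03597 × 2.36 = 0.0849 mmol/kg

[CO3²⁻] = 0.0849 mmol/kg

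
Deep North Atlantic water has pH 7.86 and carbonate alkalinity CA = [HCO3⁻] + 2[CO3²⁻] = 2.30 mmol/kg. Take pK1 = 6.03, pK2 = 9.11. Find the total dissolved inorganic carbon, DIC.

DIC = 2.21 mmol/kg

CA = [HCO3⁻] + 2[CO3²⁻] = (α₁ + 2α₂)·DIC
At pH 7.86: [H⁺]/K1 = 10^-1.83 = 0.014791, K2/[H⁺] = 10^-1.25 = 0.056234
α₁ = 1/(1 + 0.014791 + 0.056234) = 1/1.0710 = 0.9337; α₂ = α₁·K2/[H⁺] = 0.05250
α₁ + 2α₂ = 1.0387
DIC = CA / (α₁ + 2α₂) = 2.30 / 1.0387 = 2.21 mmol/kg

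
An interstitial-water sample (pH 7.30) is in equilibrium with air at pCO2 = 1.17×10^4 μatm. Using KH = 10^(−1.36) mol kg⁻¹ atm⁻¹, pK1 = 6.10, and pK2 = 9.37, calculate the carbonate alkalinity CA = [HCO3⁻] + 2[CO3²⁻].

[CO2*] = KH · pCO2 = 10^(−1.36) × 1.17×10^4×10^-6 = 5.107×10^-4 mol/kg
α₀ = 1/(1 + K1/[H⁺] + K1K2/[H⁺]²) = 1/(1 + 10^+1.20 + 10^-0.87) = 0.05888
DIC = [CO2*]/α₀ = 5.107×10^-4 / 0.05888 = 8.674 mmol/kg
CA = (α₁ + 2α₂)·DIC = (0.9332 + 2×0.007943) × 8.674 = 8.23 mmol/kg

CA = 8.23 mmol/kg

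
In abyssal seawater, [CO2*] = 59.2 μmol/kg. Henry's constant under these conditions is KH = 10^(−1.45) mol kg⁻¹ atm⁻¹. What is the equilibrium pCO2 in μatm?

KH = 10^(−1.45) = 3.548×10^-2 mol kg⁻¹ atm⁻¹
pCO2 = [CO2*]/KH = 59.2×10^-6 / 3.548×10^-2 = 1.67×10^-3 atm = 1670 μatm

pCO2 = 1670 μatm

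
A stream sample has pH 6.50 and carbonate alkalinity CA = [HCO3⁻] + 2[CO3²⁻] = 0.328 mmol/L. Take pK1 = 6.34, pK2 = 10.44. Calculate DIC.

DIC = 0.555 mmol/L

CA = [HCO3⁻] + 2[CO3²⁻] = (α₁ + 2α₂)·DIC
At pH 6.50: [H⁺]/K1 = 10^-0.16 = 0.69183, K2/[H⁺] = 10^-3.94 = 0.00011482
α₁ = 1/(1 + 0.69183 + 0.00011482) = 1/1.6919 = 0.5910; α₂ = α₁·K2/[H⁺] = 6.786×10^-5
α₁ + 2α₂ = 0.5912
DIC = CA / (α₁ + 2α₂) = 0.328 / 0.5912 = 0.555 mmol/L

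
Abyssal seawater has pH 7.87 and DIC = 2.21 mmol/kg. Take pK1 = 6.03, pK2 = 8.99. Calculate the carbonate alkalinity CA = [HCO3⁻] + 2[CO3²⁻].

CA = [HCO3⁻] + 2[CO3²⁻] = (α₁ + 2α₂)·DIC
At pH 7.87: [H⁺]/K1 = 10^-1.84 = 0.014454, K2/[H⁺] = 10^-1.12 = 0.075858
α₁ = 1/(1 + 0.014454 + 0.075858) = 1/1.0903 = 0.9172; α₂ = α₁·K2/[H⁺] = 0.06957
α₁ + 2α₂ = 1.0563
CA = 1.0563 × 2.21 = 2.33 mmol/kg

CA = 2.33 mmol/kg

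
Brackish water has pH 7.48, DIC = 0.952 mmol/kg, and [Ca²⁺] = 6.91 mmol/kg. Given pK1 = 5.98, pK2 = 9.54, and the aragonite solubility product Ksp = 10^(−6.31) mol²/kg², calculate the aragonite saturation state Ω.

Ω = 0.112

α₂ = 1 / (1 + [H⁺]/K2 + [H⁺]²/(K1K2)) = 1 / (1 + 10^+2.06 + 10^+0.56)
   = 1 / (1 + 114.82 + 3.6308) = 1/119.45 = 0.008372
[CO3²⁻] = α₂ × DIC = 0.008372 × 0.952 = 0.007970 mmol/kg = 7.970 μmol/kg
Ksp = 10^(−6.31) = 4.898×10^-7
Ω = [Ca²⁺][CO3²⁻]/Ksp = (6.91×10^-3)(7.970×10^-6) / 4.898×10^-7 = 0.112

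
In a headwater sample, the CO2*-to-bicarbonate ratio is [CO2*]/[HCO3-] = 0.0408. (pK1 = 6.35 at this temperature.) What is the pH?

pH = 7.74

From K1 = [H⁺][HCO3-]/[CO2*]:  pH = pK1 − log₁₀([CO2*]/[HCO3-])
log₁₀(0.0408) = -1.389
pH = 6.35 − (-1.389) = 7.74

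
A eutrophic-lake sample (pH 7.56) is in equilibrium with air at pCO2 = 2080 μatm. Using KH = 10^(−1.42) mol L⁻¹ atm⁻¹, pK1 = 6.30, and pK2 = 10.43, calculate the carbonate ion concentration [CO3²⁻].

[CO3²⁻] = 1.94 μmol/L

[CO2*] = KH · pCO2 = 10^(−1.42) × 2080×10^-6 = 7.908×10^-5 mol/L
α₀ = 1/(1 + K1/[H⁺] + K1K2/[H⁺]²) = 1/(1 + 10^+1.26 + 10^-1.61) = 0.05202
DIC = [CO2*]/α₀ = 7.908×10^-5 / 0.05202 = 1.520 mmol/L
[CO3²⁻] = α₂·DIC; α₂ = 0.001277, so [CO3²⁻] = 0.001277 × 1.520 = 0.00194 mmol/L = 1.94 μmol/L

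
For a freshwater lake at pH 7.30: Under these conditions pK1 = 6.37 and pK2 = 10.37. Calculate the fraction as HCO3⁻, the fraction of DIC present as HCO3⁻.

α₁ = 0.894

α₁ = 1 / (1 + [H⁺]/K1 + K2/[H⁺]) = 1 / (1 + 10^-0.93 + 10^-3.07)
   = 1 / (1 + 0.11749 + 0.00085114) = 1/1.1183 = 0.8942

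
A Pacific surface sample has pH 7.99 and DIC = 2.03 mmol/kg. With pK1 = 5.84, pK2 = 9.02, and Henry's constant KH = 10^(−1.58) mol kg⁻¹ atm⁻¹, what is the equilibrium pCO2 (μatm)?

pCO2 = 497 μatm

α₀ = 1 / (1 + K1/[H⁺] + K1K2/[H⁺]²) = 1 / (1 + 10^+2.15 + 10^+1.12)
   = 1 / (1 + 141.25 + 13.183) = 1/155.44 = 0.006434
[CO2*] = α₀ × DIC = 0.006434 × 2.03 = 0.01306 mmol/kg = 13.06 μmol/kg
pCO2 = [CO2*]/KH = 1.306×10^-5 / 2.630×10^-2 = 497 μatm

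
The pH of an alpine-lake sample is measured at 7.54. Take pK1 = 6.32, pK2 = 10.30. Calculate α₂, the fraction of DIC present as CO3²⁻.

α₂ = 0.00164

α₂ = 1 / (1 + [H⁺]/K2 + [H⁺]²/(K1K2)) = 1 / (1 + 10^+2.76 + 10^+1.54)
   = 1 / (1 + 575.44 + 34.674) = 1/611.11 = 0.001636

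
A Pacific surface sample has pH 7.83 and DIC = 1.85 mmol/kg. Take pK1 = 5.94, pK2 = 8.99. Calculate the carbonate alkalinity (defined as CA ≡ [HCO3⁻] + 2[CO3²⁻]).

CA = 1.95 mmol/kg

CA = [HCO3⁻] + 2[CO3²⁻] = (α₁ + 2α₂)·DIC
At pH 7.83: [H⁺]/K1 = 10^-1.89 = 0.012882, K2/[H⁺] = 10^-1.16 = 0.069183
α₁ = 1/(1 + 0.012882 + 0.069183) = 1/1.0821 = 0.9242; α₂ = α₁·K2/[H⁺] = 0.06394
α₁ + 2α₂ = 1.0520
CA = 1.0520 × 1.85 = 1.95 mmol/kg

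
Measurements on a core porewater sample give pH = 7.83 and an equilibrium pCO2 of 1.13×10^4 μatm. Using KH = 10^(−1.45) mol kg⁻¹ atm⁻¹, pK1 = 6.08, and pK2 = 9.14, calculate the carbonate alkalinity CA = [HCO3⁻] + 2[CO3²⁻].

CA = 24.8 mmol/kg

[CO2*] = KH · pCO2 = 10^(−1.45) × 1.13×10^4×10^-6 = 4.009×10^-4 mol/kg
α₀ = 1/(1 + K1/[H⁺] + K1K2/[H⁺]²) = 1/(1 + 10^+1.75 + 10^+0.44) = 0.01667
DIC = [CO2*]/α₀ = 4.009×10^-4 / 0.01667 = 24.05 mmol/kg
CA = (α₁ + 2α₂)·DIC = (0.9374 + 2×0.04591) × 24.05 = 24.8 mmol/kg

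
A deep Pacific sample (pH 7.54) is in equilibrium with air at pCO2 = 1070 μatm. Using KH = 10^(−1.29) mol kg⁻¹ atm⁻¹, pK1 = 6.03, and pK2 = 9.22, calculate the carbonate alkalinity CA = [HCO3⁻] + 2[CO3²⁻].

[CO2*] = KH · pCO2 = 10^(−1.29) × 1070×10^-6 = 5.488×10^-5 mol/kg
α₀ = 1/(1 + K1/[H⁺] + K1K2/[H⁺]²) = 1/(1 + 10^+1.51 + 10^-0.17) = 0.02938
DIC = [CO2*]/α₀ = 5.488×10^-5 / 0.02938 = 1.868 mmol/kg
CA = (α₁ + 2α₂)·DIC = (0.9508 + 2×0.01986) × 1.868 = 1.85 mmol/kg

CA = 1.85 mmol/kg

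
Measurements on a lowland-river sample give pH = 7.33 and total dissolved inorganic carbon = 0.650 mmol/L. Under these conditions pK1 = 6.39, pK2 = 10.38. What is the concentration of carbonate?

α₂ = 1 / (1 + [H⁺]/K2 + [H⁺]²/(K1K2)) = 1 / (1 + 10^+3.05 + 10^+2.11)
   = 1 / (1 + 1122.0 + 128.82) = 1/1251.8 = 0.0007988
[CO3²⁻] = α₂ × DIC = 0.0007988 × 0.650 = 0.000519 mmol/L = 0.519 μmol/L

[CO3²⁻] = 0.519 μmol/L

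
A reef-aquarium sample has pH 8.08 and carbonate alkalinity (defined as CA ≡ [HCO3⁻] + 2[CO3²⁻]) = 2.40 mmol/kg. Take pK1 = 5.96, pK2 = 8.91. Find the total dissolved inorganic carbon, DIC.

CA = [HCO3⁻] + 2[CO3²⁻] = (α₁ + 2α₂)·DIC
At pH 8.08: [H⁺]/K1 = 10^-2.12 = 0.0075858, K2/[H⁺] = 10^-0.83 = 0.14791
α₁ = 1/(1 + 0.0075858 + 0.14791) = 1/1.1555 = 0.8654; α₂ = α₁·K2/[H⁺] = 0.1280
α₁ + 2α₂ = 1.1214
DIC = CA / (α₁ + 2α₂) = 2.40 / 1.1214 = 2.14 mmol/kg

DIC = 2.14 mmol/kg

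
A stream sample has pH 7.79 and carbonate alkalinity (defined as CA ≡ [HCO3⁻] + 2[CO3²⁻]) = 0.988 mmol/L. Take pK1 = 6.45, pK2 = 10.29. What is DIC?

DIC = 1.03 mmol/L

CA = [HCO3⁻] + 2[CO3²⁻] = (α₁ + 2α₂)·DIC
At pH 7.79: [H⁺]/K1 = 10^-1.34 = 0.045709, K2/[H⁺] = 10^-2.50 = 0.0031623
α₁ = 1/(1 + 0.045709 + 0.0031623) = 1/1.0489 = 0.9534; α₂ = α₁·K2/[H⁺] = 0.003015
α₁ + 2α₂ = 0.9594
DIC = CA / (α₁ + 2α₂) = 0.988 / 0.9594 = 1.03 mmol/L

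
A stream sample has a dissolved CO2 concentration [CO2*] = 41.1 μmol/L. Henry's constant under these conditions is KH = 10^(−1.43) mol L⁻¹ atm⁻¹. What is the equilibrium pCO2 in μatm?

KH = 10^(−1.43) = 3.715×10^-2 mol L⁻¹ atm⁻¹
pCO2 = [CO2*]/KH = 41.1×10^-6 / 3.715×10^-2 = 1.11×10^-3 atm = 1110 μatm

pCO2 = 1110 μatm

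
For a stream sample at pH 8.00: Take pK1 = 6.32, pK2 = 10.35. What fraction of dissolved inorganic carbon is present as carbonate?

α₂ = 1 / (1 + [H⁺]/K2 + [H⁺]²/(K1K2)) = 1 / (1 + 10^+2.35 + 10^+0.67)
   = 1 / (1 + 223.87 + 4.6774) = 1/229.55 = 0.004356

α₂ = 0.00436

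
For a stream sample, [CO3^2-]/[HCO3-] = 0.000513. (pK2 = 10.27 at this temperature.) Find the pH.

From K2 = [H⁺][CO3^2-]/[HCO3-]:  pH = pK2 + log₁₀([CO3^2-]/[HCO3-])
log₁₀(0.000513) = -3.290
pH = 10.27 + (-3.290) = 6.98

pH = 6.98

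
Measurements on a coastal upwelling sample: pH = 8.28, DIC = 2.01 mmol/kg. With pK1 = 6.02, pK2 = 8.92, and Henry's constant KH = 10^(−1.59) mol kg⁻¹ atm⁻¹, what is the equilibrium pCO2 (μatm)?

α₀ = 1 / (1 + K1/[H⁺] + K1K2/[H⁺]²) = 1 / (1 + 10^+2.26 + 10^+1.62)
   = 1 / (1 + 181.97 + 41.687) = 1/224.66 = 0.004451
[CO2*] = α₀ × DIC = 0.004451 × 2.01 = 0.008947 mmol/kg = 8.947 μmol/kg
pCO2 = [CO2*]/KH = 8.947×10^-6 / 2.570×10^-2 = 348 μatm

pCO2 = 348 μatm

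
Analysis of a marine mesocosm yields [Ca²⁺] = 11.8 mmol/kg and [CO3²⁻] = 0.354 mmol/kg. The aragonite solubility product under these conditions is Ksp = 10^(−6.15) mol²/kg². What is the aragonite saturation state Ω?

Ksp = 10^(−6.15) = 7.079×10^-7
Ω = [Ca²⁺][CO3²⁻]/Ksp = (11.8×10^-3)(0.354×10^-3) / 7.079×10^-7 = 5.90

Ω = 5.90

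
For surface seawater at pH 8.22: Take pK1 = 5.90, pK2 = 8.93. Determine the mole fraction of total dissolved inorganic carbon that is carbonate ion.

α₂ = 0.163

α₂ = 1 / (1 + [H⁺]/K2 + [H⁺]²/(K1K2)) = 1 / (1 + 10^+0.71 + 10^-1.61)
   = 1 / (1 + 5.1286 + 0.024547) = 1/6.1532 = 0.1625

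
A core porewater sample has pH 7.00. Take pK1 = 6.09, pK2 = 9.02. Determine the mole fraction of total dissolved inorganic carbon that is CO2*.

α₀ = 1 / (1 + K1/[H⁺] + K1K2/[H⁺]²) = 1 / (1 + 10^+0.91 + 10^-1.11)
   = 1 / (1 + 8.1283 + 0.077625) = 1/9.2059 = 0.1086

α₀ = 0.109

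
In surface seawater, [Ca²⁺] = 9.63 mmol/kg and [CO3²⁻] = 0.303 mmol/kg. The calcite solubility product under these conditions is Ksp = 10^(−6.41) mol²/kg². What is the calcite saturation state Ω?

Ω = 7.50

Ksp = 10^(−6.41) = 3.890×10^-7
Ω = [Ca²⁺][CO3²⁻]/Ksp = (9.63×10^-3)(0.303×10^-3) / 3.890×10^-7 = 7.50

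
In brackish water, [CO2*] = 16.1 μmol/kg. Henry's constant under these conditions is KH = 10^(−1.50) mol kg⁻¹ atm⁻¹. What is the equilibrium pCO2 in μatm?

KH = 10^(−1.50) = 3.162×10^-2 mol kg⁻¹ atm⁻¹
pCO2 = [CO2*]/KH = 16.1×10^-6 / 3.162×10^-2 = 5.09×10^-4 atm = 509 μatm

pCO2 = 509 μatm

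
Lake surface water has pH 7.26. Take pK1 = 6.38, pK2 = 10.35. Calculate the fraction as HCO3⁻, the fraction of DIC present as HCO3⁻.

α₁ = 0.883

α₁ = 1 / (1 + [H⁺]/K1 + K2/[H⁺]) = 1 / (1 + 10^-0.88 + 10^-3.09)
   = 1 / (1 + 0.13183 + 0.00081283) = 1/1.1326 = 0.8829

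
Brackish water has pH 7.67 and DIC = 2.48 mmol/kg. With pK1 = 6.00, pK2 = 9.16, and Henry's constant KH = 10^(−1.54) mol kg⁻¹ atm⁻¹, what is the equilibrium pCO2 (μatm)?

α₀ = 1 / (1 + K1/[H⁺] + K1K2/[H⁺]²) = 1 / (1 + 10^+1.67 + 10^+0.18)
   = 1 / (1 + 46.774 + 1.5136) = 1/49.287 = 0.02029
[CO2*] = α₀ × DIC = 0.02029 × 2.48 = 0.05032 mmol/kg
pCO2 = [CO2*]/KH = 5.032×10^-5 / 2.884×10^-2 = 1740 μatm

pCO2 = 1740 μatm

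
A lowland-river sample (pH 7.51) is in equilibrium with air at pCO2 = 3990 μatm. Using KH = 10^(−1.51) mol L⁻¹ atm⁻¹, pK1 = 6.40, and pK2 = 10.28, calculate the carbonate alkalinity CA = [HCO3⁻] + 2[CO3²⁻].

[CO2*] = KH · pCO2 = 10^(−1.51) × 3990×10^-6 = 1.233×10^-4 mol/L
α₀ = 1/(1 + K1/[H⁺] + K1K2/[H⁺]²) = 1/(1 + 10^+1.11 + 10^-1.66) = 0.07192
DIC = [CO2*]/α₀ = 1.233×10^-4 / 0.07192 = 1.714 mmol/L
CA = (α₁ + 2α₂)·DIC = (0.9265 + 2×0.001573) × 1.714 = 1.59 mmol/L

CA = 1.59 mmol/L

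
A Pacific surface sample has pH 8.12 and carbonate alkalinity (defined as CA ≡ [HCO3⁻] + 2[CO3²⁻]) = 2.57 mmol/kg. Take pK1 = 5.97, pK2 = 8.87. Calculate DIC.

DIC = 2.25 mmol/kg

CA = [HCO3⁻] + 2[CO3²⁻] = (α₁ + 2α₂)·DIC
At pH 8.12: [H⁺]/K1 = 10^-2.15 = 0.0070795, K2/[H⁺] = 10^-0.75 = 0.17783
α₁ = 1/(1 + 0.0070795 + 0.17783) = 1/1.1849 = 0.8439; α₂ = α₁·K2/[H⁺] = 0.1501
α₁ + 2α₂ = 1.1441
DIC = CA / (α₁ + 2α₂) = 2.57 / 1.1441 = 2.25 mmol/kg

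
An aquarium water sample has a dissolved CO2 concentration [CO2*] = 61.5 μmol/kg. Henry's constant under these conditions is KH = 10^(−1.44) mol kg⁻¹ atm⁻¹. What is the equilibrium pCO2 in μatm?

KH = 10^(−1.44) = 3.631×10^-2 mol kg⁻¹ atm⁻¹
pCO2 = [CO2*]/KH = 61.5×10^-6 / 3.631×10^-2 = 1.69×10^-3 atm = 1690 μatm

pCO2 = 1690 μatm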